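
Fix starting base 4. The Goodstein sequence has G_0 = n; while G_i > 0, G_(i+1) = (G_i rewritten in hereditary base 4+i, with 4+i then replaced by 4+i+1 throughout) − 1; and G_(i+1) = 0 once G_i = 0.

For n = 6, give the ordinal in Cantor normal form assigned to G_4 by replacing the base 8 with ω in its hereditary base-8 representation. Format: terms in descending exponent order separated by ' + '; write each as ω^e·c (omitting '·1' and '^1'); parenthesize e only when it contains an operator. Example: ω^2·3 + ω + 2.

5

step 0: 6 = 4 + 2; sub 5 for 4: 5 + 2; = 7; G_1 = 7−1 = 6
step 1: 6 = 5 + 1; sub 6 for 5: 6 + 1; = 7; G_2 = 7−1 = 6
step 2: 6 = 6; sub 7 for 6: 7; = 7; G_3 = 7−1 = 6
step 3: 6 = 6; sub 8 for 7: 6; = 6; G_4 = 6−1 = 5
step 4: 5 = 5; sub 9 for 8: 5; = 5; G_5 = 5−1 = 4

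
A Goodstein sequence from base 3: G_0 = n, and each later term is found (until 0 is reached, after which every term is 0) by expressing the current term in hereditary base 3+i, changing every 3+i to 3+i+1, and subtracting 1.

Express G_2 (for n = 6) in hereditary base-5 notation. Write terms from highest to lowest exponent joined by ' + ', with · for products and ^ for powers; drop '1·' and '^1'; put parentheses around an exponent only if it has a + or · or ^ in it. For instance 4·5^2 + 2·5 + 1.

[0] 6 ≡ 2·3 (base 3). Lift 4: 8. −1: 7.
[1] 7 ≡ 4 + 3 (base 4). Lift 5: 8. −1: 7.
[2] 7 ≡ 5 + 2 (base 5). Lift 6: 8. −1: 7.

5 + 2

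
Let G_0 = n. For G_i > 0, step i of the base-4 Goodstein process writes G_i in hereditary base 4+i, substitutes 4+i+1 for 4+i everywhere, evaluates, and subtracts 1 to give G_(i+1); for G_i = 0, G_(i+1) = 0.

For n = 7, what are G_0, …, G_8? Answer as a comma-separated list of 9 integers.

G_0 = 7. HB_4(7) = 4 + 3. Bump = 8. G_1 = 7.
G_1 = 7. HB_5(7) = 5 + 2. Bump = 8. G_2 = 7.
G_2 = 7. HB_6(7) = 6 + 1. Bump = 8. G_3 = 7.
G_3 = 7. HB_7(7) = 7. Bump = 8. G_4 = 7.
G_4 = 7. HB_8(7) = 7. Bump = 7. G_5 = 6.
G_5 = 6. HB_9(6) = 6. Bump = 6. G_6 = 5.
G_6 = 5. HB_10(5) = 5. Bump = 5. G_7 = 4.
G_7 = 4. HB_11(4) = 4. Bump = 4. G_8 = 3.

7, 7, 7, 7, 7, 6, 5, 4, 3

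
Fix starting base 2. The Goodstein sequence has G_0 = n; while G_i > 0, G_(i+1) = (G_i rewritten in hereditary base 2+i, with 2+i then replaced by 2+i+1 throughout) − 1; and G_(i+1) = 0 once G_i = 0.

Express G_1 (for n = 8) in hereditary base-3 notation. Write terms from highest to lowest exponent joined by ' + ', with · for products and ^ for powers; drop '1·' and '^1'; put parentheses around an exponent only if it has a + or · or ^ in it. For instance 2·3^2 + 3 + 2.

2·3^3 + 2·3^2 + 2·3 + 2

step 0: 8 = 2^(2 + 1); sub 3 for 2: 3^(3 + 1); = 81; G_1 = 81−1 = 80
step 1: 80 = 2·3^3 + 2·3^2 + 2·3 + 2; sub 4 for 3: 2·4^4 + 2·4^2 + 2·4 + 2; = 554; G_2 = 554−1 = 553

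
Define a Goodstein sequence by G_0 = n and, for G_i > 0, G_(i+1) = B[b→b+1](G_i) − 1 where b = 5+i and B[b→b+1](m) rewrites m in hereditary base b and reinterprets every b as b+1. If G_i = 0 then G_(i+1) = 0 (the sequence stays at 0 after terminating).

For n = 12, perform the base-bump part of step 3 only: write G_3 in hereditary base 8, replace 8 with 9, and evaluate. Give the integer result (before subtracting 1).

i=0: 12 = 2·5 + 2 (b=5); 5→6: 2·6 + 2 = 14; 14−1 = 13
i=1: 13 = 2·6 + 1 (b=6); 6→7: 2·7 + 1 = 15; 15−1 = 14
i=2: 14 = 2·7 (b=7); 7→8: 2·8 = 16; 16−1 = 15
i=3: 15 = 8 + 7 (b=8); 8→9: 9 + 7 = 16; 16−1 = 15

16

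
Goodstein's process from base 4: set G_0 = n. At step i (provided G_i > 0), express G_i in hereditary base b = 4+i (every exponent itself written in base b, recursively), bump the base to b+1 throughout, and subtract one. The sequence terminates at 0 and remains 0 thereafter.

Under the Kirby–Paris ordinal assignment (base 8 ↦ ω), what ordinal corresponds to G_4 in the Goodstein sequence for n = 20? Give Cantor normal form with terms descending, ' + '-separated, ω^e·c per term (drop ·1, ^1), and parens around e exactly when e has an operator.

[0] 20 ≡ 4^2 + 4 (base 4). Lift 5: 30. −1: 29.
[1] 29 ≡ 5^2 + 4 (base 5). Lift 6: 40. −1: 39.
[2] 39 ≡ 6^2 + 3 (base 6). Lift 7: 52. −1: 51.
[3] 51 ≡ 7^2 + 2 (base 7). Lift 8: 66. −1: 65.
[4] 65 ≡ 8^2 + 1 (base 8). Lift 9: 82. −1: 81.

ω^2 + 1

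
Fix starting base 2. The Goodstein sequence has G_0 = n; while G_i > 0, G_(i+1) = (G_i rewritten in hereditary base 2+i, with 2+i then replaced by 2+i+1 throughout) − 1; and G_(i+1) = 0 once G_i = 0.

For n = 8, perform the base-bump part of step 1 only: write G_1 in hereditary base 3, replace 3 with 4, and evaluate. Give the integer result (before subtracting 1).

G_0 = 8. HB_2(8) = 2^(2 + 1). Bump = 81. G_1 = 80.
G_1 = 80. HB_3(80) = 2·3^3 + 2·3^2 + 2·3 + 2. Bump = 554. G_2 = 553.

554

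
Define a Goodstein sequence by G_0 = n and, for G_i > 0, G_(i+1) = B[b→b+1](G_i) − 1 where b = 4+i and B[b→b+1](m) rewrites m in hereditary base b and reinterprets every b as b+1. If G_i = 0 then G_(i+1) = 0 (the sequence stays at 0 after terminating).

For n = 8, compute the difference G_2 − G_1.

step 0: 8 = 2·4; sub 5 for 4: 2·5; = 10; G_1 = 10−1 = 9
step 1: 9 = 5 + 4; sub 6 for 5: 6 + 4; = 10; G_2 = 10−1 = 9

0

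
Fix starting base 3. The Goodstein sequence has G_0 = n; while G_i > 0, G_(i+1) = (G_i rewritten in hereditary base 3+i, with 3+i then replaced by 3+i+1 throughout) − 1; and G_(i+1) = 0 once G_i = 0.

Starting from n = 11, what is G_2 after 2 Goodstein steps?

25

step 0: 11 = 3^2 + 2; sub 4 for 3: 4^2 + 2; = 18; G_1 = 18−1 = 17
step 1: 17 = 4^2 + 1; sub 5 for 4: 5^2 + 1; = 26; G_2 = 26−1 = 25
step 2: 25 = 5^2; sub 6 for 5: 6^2; = 36; G_3 = 36−1 = 35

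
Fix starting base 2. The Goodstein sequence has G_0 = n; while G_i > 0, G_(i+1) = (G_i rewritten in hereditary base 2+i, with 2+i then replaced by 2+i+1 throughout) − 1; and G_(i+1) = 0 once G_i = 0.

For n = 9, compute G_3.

step 0: 9 = 2^(2 + 1) + 1; sub 3 for 2: 3^(3 + 1) + 1; = 82; G_1 = 82−1 = 81
step 1: 81 = 3^(3 + 1); sub 4 for 3: 4^(4 + 1); = 1024; G_2 = 1024−1 = 1023
step 2: 1023 = 3·4^4 + 3·4^3 + 3·4^2 + 3·4 + 3; sub 5 for 4: 3·5^5 + 3·5^3 + 3·5^2 + 3·5 + 3; = 9843; G_3 = 9843−1 = 9842
step 3: 9842 = 3·5^5 + 3·5^3 + 3·5^2 + 3·5 + 2; sub 6 for 5: 3·6^6 + 3·6^3 + 3·6^2 + 3·6 + 2; = 140744; G_4 = 140744−1 = 140743

9842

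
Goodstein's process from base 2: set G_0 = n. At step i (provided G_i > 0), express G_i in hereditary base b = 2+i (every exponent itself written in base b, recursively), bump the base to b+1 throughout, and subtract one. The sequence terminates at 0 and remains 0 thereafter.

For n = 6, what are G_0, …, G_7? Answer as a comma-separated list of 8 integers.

G_0=6  [base 2] 2^2 + 2  →[2↦3]→  3^3 + 3 = 30  −1 ⇒ G_1=29
G_1=29  [base 3] 3^3 + 2  →[3↦4]→  4^4 + 2 = 258  −1 ⇒ G_2=257
G_2=257  [base 4] 4^4 + 1  →[4↦5]→  5^5 + 1 = 3126  −1 ⇒ G_3=3125
G_3=3125  [base 5] 5^5  →[5↦6]→  6^6 = 46656  −1 ⇒ G_4=46655
G_4=46655  [base 6] 5·6^5 + 5·6^4 + 5·6^3 + 5·6^2 + 5·6 + 5  →[6↦7]→  5·7^5 + 5·7^4 + 5·7^3 + 5·7^2 + 5·7 + 5 = 98040  −1 ⇒ G_5=98039
G_5=98039  [base 7] 5·7^5 + 5·7^4 + 5·7^3 + 5·7^2 + 5·7 + 4  →[7↦8]→  5·8^5 + 5·8^4 + 5·8^3 + 5·8^2 + 5·8 + 4 = 187244  −1 ⇒ G_6=187243
G_6=187243  [base 8] 5·8^5 + 5·8^4 + 5·8^3 + 5·8^2 + 5·8 + 3  →[8↦9]→  5·9^5 + 5·9^4 + 5·9^3 + 5·9^2 + 5·9 + 3 = 332148  −1 ⇒ G_7=332147

6, 29, 257, 3125, 46655, 98039, 187243, 332147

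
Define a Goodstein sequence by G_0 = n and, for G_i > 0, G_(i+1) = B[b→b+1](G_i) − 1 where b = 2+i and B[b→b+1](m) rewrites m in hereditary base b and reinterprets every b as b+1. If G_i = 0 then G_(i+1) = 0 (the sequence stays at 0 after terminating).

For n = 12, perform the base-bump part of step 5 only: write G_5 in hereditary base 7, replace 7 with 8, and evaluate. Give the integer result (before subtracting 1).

(0) 12|_2 = 2^(2 + 1) + 2^2 ↦ 3^(3 + 1) + 3^3|_3 = 108 ⇒ 107
(1) 107|_3 = 3^(3 + 1) + 2·3^2 + 2·3 + 2 ↦ 4^(4 + 1) + 2·4^2 + 2·4 + 2|_4 = 1066 ⇒ 1065
(2) 1065|_4 = 4^(4 + 1) + 2·4^2 + 2·4 + 1 ↦ 5^(5 + 1) + 2·5^2 + 2·5 + 1|_5 = 15686 ⇒ 15685
(3) 15685|_5 = 5^(5 + 1) + 2·5^2 + 2·5 ↦ 6^(6 + 1) + 2·6^2 + 2·6|_6 = 280020 ⇒ 280019
(4) 280019|_6 = 6^(6 + 1) + 2·6^2 + 6 + 5 ↦ 7^(7 + 1) + 2·7^2 + 7 + 5|_7 = 5764911 ⇒ 5764910

134217868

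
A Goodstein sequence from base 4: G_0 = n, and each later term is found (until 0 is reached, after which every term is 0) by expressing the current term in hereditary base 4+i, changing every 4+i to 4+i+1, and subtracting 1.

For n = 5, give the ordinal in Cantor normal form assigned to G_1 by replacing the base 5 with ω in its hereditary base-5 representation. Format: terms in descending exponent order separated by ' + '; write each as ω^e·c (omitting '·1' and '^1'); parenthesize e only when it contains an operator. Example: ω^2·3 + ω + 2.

ω

5 —HB4→ 4 + 1 —bump→ 5 + 1 = 6 —(−1)→ 5
5 —HB5→ 5 —bump→ 6 = 6 —(−1)→ 5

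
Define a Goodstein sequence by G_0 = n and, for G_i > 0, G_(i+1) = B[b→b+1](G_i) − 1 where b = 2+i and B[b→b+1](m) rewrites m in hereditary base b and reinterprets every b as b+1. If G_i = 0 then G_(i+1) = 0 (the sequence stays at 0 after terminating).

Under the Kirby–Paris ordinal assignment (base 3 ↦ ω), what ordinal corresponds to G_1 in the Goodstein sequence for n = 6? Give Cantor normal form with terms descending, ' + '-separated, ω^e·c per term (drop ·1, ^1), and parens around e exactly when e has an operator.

ω^ω + 2

i=0: 6 = 2^2 + 2 (b=2); 2→3: 3^3 + 3 = 30; 30−1 = 29
i=1: 29 = 3^3 + 2 (b=3); 3→4: 4^4 + 2 = 258; 258−1 = 257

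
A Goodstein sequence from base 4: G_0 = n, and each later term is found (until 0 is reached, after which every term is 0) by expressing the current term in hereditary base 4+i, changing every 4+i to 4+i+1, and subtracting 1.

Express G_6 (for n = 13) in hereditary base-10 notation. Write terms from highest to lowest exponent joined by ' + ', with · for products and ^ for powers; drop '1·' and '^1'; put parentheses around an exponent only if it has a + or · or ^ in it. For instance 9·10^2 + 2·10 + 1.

G_0 = 13. HB_4(13) = 3·4 + 1. Bump = 16. G_1 = 15.
G_1 = 15. HB_5(15) = 3·5. Bump = 18. G_2 = 17.
G_2 = 17. HB_6(17) = 2·6 + 5. Bump = 19. G_3 = 18.
G_3 = 18. HB_7(18) = 2·7 + 4. Bump = 20. G_4 = 19.
G_4 = 19. HB_8(19) = 2·8 + 3. Bump = 21. G_5 = 20.
G_5 = 20. HB_9(20) = 2·9 + 2. Bump = 22. G_6 = 21.

2·10 + 1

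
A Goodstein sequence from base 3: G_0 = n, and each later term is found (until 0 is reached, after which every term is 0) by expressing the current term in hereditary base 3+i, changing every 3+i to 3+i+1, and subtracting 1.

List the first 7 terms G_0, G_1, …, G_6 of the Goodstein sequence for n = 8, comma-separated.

8, 9, 10, 11, 11, 11, 11

[0] 8 ≡ 2·3 + 2 (base 3). Lift 4: 10. −1: 9.
[1] 9 ≡ 2·4 + 1 (base 4). Lift 5: 11. −1: 10.
[2] 10 ≡ 2·5 (base 5). Lift 6: 12. −1: 11.
[3] 11 ≡ 6 + 5 (base 6). Lift 7: 12. −1: 11.
[4] 11 ≡ 7 + 4 (base 7). Lift 8: 12. −1: 11.
[5] 11 ≡ 8 + 3 (base 8). Lift 9: 12. −1: 11.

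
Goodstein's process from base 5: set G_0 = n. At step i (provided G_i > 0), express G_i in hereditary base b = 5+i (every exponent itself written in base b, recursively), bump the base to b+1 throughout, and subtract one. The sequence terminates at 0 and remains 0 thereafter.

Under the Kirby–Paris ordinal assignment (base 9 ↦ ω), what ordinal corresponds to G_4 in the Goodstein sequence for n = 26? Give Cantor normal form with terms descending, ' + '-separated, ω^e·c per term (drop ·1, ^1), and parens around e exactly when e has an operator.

ω·6 + 4

G_0=26  [base 5] 5^2 + 1  →[5↦6]→  6^2 + 1 = 37  −1 ⇒ G_1=36
G_1=36  [base 6] 6^2  →[6↦7]→  7^2 = 49  −1 ⇒ G_2=48
G_2=48  [base 7] 6·7 + 6  →[7↦8]→  6·8 + 6 = 54  −1 ⇒ G_3=53
G_3=53  [base 8] 6·8 + 5  →[8↦9]→  6·9 + 5 = 59  −1 ⇒ G_4=58
G_4=58  [base 9] 6·9 + 4  →[9↦10]→  6·10 + 4 = 64  −1 ⇒ G_5=63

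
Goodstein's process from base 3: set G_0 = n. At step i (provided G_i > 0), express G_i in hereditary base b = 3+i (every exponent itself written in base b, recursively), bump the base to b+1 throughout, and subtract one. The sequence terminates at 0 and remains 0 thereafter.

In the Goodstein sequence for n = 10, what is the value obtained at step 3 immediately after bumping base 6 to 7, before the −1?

G_0 = 10. HB_3(10) = 3^2 + 1. Bump = 17. G_1 = 16.
G_1 = 16. HB_4(16) = 4^2. Bump = 25. G_2 = 24.
G_2 = 24. HB_5(24) = 4·5 + 4. Bump = 28. G_3 = 27.

31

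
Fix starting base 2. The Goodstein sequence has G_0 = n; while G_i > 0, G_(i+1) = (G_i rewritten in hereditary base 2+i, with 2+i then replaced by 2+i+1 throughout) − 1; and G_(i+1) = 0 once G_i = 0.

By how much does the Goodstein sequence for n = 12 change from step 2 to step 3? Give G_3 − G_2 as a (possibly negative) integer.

12 —HB2→ 2^(2 + 1) + 2^2 —bump→ 3^(3 + 1) + 3^3 = 108 —(−1)→ 107
107 —HB3→ 3^(3 + 1) + 2·3^2 + 2·3 + 2 —bump→ 4^(4 + 1) + 2·4^2 + 2·4 + 2 = 1066 —(−1)→ 1065
1065 —HB4→ 4^(4 + 1) + 2·4^2 + 2·4 + 1 —bump→ 5^(5 + 1) + 2·5^2 + 2·5 + 1 = 15686 —(−1)→ 15685

14620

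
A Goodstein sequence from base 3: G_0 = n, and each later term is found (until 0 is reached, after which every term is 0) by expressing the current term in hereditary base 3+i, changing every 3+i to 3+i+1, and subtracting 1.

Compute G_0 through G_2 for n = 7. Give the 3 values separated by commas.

7, 8, 9

7 —HB3→ 2·3 + 1 —bump→ 2·4 + 1 = 9 —(−1)→ 8
8 —HB4→ 2·4 —bump→ 2·5 = 10 —(−1)→ 9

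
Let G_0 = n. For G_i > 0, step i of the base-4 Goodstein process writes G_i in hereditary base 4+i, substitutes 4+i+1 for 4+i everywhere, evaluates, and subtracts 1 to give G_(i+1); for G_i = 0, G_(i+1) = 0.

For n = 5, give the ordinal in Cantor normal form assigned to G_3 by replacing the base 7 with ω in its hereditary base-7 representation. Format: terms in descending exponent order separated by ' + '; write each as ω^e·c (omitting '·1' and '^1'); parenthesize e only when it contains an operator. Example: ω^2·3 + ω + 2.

(0) 5|_4 = 4 + 1 ↦ 5 + 1|_5 = 6 ⇒ 5
(1) 5|_5 = 5 ↦ 6|_6 = 6 ⇒ 5
(2) 5|_6 = 5 ↦ 5|_7 = 5 ⇒ 4

4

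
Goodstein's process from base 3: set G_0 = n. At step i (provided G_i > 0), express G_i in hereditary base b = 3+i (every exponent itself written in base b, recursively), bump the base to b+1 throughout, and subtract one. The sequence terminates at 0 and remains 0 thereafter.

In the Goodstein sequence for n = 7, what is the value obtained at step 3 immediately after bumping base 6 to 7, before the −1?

10

G_0=7  [base 3] 2·3 + 1  →[3↦4]→  2·4 + 1 = 9  −1 ⇒ G_1=8
G_1=8  [base 4] 2·4  →[4↦5]→  2·5 = 10  −1 ⇒ G_2=9
G_2=9  [base 5] 5 + 4  →[5↦6]→  6 + 4 = 10  −1 ⇒ G_3=9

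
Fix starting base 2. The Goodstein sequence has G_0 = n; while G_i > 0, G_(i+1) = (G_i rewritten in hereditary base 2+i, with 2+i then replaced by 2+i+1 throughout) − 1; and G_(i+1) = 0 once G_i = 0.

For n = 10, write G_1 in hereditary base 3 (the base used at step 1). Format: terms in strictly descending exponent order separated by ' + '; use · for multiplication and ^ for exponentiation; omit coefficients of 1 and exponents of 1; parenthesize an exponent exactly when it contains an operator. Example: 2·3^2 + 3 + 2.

(0) 10|_2 = 2^(2 + 1) + 2 ↦ 3^(3 + 1) + 3|_3 = 84 ⇒ 83
(1) 83|_3 = 3^(3 + 1) + 2 ↦ 4^(4 + 1) + 2|_4 = 1026 ⇒ 1025

3^(3 + 1) + 2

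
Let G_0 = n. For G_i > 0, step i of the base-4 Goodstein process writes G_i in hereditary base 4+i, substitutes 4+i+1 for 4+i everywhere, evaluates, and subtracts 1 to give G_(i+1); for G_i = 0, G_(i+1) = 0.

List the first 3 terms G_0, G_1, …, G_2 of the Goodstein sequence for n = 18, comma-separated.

[0] 18 ≡ 4^2 + 2 (base 4). Lift 5: 27. −1: 26.
[1] 26 ≡ 5^2 + 1 (base 5). Lift 6: 37. −1: 36.

18, 26, 36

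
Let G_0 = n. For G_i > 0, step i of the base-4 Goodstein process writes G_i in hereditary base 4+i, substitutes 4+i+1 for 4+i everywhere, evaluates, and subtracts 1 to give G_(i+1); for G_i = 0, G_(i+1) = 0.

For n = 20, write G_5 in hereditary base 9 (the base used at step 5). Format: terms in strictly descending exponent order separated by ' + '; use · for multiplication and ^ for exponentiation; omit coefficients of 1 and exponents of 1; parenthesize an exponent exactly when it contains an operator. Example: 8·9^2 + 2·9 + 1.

9^2

base 4: 20 = 4^2 + 4; at 5: 5^2 + 5 = 30; next = 29
base 5: 29 = 5^2 + 4; at 6: 6^2 + 4 = 40; next = 39
base 6: 39 = 6^2 + 3; at 7: 7^2 + 3 = 52; next = 51
base 7: 51 = 7^2 + 2; at 8: 8^2 + 2 = 66; next = 65
base 8: 65 = 8^2 + 1; at 9: 9^2 + 1 = 82; next = 81
base 9: 81 = 9^2; at 10: 10^2 = 100; next = 99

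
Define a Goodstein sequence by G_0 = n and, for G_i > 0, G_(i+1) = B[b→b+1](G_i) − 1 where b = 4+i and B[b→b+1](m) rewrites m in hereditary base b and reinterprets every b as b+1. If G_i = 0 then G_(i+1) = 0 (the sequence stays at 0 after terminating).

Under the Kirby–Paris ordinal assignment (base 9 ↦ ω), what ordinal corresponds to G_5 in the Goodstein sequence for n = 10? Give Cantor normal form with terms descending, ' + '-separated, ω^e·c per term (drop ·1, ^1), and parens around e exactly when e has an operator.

ω + 4

G_0 = 10. HB_4(10) = 2·4 + 2. Bump = 12. G_1 = 11.
G_1 = 11. HB_5(11) = 2·5 + 1. Bump = 13. G_2 = 12.
G_2 = 12. HB_6(12) = 2·6. Bump = 14. G_3 = 13.
G_3 = 13. HB_7(13) = 7 + 6. Bump = 14. G_4 = 13.
G_4 = 13. HB_8(13) = 8 + 5. Bump = 14. G_5 = 13.
G_5 = 13. HB_9(13) = 9 + 4. Bump = 14. G_6 = 13.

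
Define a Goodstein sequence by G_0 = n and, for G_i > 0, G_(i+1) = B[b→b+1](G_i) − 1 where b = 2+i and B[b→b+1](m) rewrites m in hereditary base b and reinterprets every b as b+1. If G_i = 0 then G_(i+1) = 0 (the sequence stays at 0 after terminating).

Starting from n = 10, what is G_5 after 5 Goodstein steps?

4215754

G_0 = 10. HB_2(10) = 2^(2 + 1) + 2. Bump = 84. G_1 = 83.
G_1 = 83. HB_3(83) = 3^(3 + 1) + 2. Bump = 1026. G_2 = 1025.
G_2 = 1025. HB_4(1025) = 4^(4 + 1) + 1. Bump = 15626. G_3 = 15625.
G_3 = 15625. HB_5(15625) = 5^(5 + 1). Bump = 279936. G_4 = 279935.
G_4 = 279935. HB_6(279935) = 5·6^6 + 5·6^5 + 5·6^4 + 5·6^3 + 5·6^2 + 5·6 + 5. Bump = 4215755. G_5 = 4215754.
G_5 = 4215754. HB_7(4215754) = 5·7^7 + 5·7^5 + 5·7^4 + 5·7^3 + 5·7^2 + 5·7 + 4. Bump = 84073324. G_6 = 84073323.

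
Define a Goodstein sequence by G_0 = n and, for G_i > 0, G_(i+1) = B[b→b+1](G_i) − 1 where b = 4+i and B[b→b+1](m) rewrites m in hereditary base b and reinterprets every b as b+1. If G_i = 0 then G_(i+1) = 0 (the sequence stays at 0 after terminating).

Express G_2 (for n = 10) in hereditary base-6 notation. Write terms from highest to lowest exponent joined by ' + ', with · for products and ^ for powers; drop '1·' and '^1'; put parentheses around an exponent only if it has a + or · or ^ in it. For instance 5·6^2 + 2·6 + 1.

step 0: 10 = 2·4 + 2; sub 5 for 4: 2·5 + 2; = 12; G_1 = 12−1 = 11
step 1: 11 = 2·5 + 1; sub 6 for 5: 2·6 + 1; = 13; G_2 = 13−1 = 12
step 2: 12 = 2·6; sub 7 for 6: 2·7; = 14; G_3 = 14−1 = 13

2·6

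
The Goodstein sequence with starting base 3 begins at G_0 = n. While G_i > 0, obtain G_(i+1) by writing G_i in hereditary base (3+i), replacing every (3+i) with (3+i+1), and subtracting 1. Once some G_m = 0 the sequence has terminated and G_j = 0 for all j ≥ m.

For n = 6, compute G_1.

base 3: 6 = 2·3; at 4: 2·4 = 8; next = 7
base 4: 7 = 4 + 3; at 5: 5 + 3 = 8; next = 7

7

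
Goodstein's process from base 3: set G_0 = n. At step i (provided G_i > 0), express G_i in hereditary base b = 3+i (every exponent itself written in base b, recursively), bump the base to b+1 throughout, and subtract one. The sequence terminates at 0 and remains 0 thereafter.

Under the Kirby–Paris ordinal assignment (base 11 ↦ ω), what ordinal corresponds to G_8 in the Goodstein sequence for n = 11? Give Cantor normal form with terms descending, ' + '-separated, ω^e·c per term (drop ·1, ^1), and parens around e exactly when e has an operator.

G_0 = 11. HB_3(11) = 3^2 + 2. Bump = 18. G_1 = 17.
G_1 = 17. HB_4(17) = 4^2 + 1. Bump = 26. G_2 = 25.
G_2 = 25. HB_5(25) = 5^2. Bump = 36. G_3 = 35.
G_3 = 35. HB_6(35) = 5·6 + 5. Bump = 40. G_4 = 39.
G_4 = 39. HB_7(39) = 5·7 + 4. Bump = 44. G_5 = 43.
G_5 = 43. HB_8(43) = 5·8 + 3. Bump = 48. G_6 = 47.
G_6 = 47. HB_9(47) = 5·9 + 2. Bump = 52. G_7 = 51.
G_7 = 51. HB_10(51) = 5·10 + 1. Bump = 56. G_8 = 55.
G_8 = 55. HB_11(55) = 5·11. Bump = 60. G_9 = 59.

ω·5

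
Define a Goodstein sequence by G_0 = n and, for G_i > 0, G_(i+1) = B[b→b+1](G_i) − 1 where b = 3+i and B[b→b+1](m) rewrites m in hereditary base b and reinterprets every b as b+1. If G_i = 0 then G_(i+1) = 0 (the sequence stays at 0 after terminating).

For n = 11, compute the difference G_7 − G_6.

4

11 —HB3→ 3^2 + 2 —bump→ 4^2 + 2 = 18 —(−1)→ 17
17 —HB4→ 4^2 + 1 —bump→ 5^2 + 1 = 26 —(−1)→ 25
25 —HB5→ 5^2 —bump→ 6^2 = 36 —(−1)→ 35
35 —HB6→ 5·6 + 5 —bump→ 5·7 + 5 = 40 —(−1)→ 39
39 —HB7→ 5·7 + 4 —bump→ 5·8 + 4 = 44 —(−1)→ 43
43 —HB8→ 5·8 + 3 —bump→ 5·9 + 3 = 48 —(−1)→ 47
47 —HB9→ 5·9 + 2 —bump→ 5·10 + 2 = 52 —(−1)→ 51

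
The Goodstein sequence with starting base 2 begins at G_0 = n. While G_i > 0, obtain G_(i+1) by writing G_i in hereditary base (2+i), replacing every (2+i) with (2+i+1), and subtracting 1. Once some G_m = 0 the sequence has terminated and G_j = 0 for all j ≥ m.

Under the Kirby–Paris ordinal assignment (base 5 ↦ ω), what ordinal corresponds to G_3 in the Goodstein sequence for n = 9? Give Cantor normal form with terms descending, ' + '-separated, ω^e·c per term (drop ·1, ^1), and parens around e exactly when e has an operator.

ω^ω·3 + ω^3·3 + ω^2·3 + ω·3 + 2

G_0=9  [base 2] 2^(2 + 1) + 1  →[2↦3]→  3^(3 + 1) + 1 = 82  −1 ⇒ G_1=81
G_1=81  [base 3] 3^(3 + 1)  →[3↦4]→  4^(4 + 1) = 1024  −1 ⇒ G_2=1023
G_2=1023  [base 4] 3·4^4 + 3·4^3 + 3·4^2 + 3·4 + 3  →[4↦5]→  3·5^5 + 3·5^3 + 3·5^2 + 3·5 + 3 = 9843  −1 ⇒ G_3=9842
G_3=9842  [base 5] 3·5^5 + 3·5^3 + 3·5^2 + 3·5 + 2  →[5↦6]→  3·6^6 + 3·6^3 + 3·6^2 + 3·6 + 2 = 140744  −1 ⇒ G_4=140743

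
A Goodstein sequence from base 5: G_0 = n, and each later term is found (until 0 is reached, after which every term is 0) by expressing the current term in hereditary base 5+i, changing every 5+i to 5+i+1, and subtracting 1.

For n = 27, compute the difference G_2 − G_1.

12

base 5: 27 = 5^2 + 2; at 6: 6^2 + 2 = 38; next = 37
base 6: 37 = 6^2 + 1; at 7: 7^2 + 1 = 50; next = 49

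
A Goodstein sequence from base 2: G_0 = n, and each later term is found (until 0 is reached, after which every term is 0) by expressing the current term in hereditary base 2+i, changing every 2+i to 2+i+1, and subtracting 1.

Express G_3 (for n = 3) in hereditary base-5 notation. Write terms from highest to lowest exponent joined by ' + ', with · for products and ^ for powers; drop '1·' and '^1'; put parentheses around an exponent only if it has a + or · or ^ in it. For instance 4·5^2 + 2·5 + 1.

2

3 —HB2→ 2 + 1 —bump→ 3 + 1 = 4 —(−1)→ 3
3 —HB3→ 3 —bump→ 4 = 4 —(−1)→ 3
3 —HB4→ 3 —bump→ 3 = 3 —(−1)→ 2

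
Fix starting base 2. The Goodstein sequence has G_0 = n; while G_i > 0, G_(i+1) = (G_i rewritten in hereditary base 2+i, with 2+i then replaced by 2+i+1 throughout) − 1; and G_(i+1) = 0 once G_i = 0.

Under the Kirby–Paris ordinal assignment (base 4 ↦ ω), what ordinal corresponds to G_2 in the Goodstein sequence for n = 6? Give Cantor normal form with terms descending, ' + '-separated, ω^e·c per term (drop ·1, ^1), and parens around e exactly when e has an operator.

(0) 6|_2 = 2^2 + 2 ↦ 3^3 + 3|_3 = 30 ⇒ 29
(1) 29|_3 = 3^3 + 2 ↦ 4^4 + 2|_4 = 258 ⇒ 257
(2) 257|_4 = 4^4 + 1 ↦ 5^5 + 1|_5 = 3126 ⇒ 3125

ω^ω + 1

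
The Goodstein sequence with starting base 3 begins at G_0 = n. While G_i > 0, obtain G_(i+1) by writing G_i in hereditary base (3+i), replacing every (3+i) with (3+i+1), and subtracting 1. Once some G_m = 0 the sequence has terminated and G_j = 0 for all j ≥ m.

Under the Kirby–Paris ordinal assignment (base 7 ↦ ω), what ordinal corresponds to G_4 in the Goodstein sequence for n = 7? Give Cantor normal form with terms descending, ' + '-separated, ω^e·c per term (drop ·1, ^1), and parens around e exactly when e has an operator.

ω + 2

base 3: 7 = 2·3 + 1; at 4: 2·4 + 1 = 9; next = 8
base 4: 8 = 2·4; at 5: 2·5 = 10; next = 9
base 5: 9 = 5 + 4; at 6: 6 + 4 = 10; next = 9
base 6: 9 = 6 + 3; at 7: 7 + 3 = 10; next = 9
base 7: 9 = 7 + 2; at 8: 8 + 2 = 10; next = 9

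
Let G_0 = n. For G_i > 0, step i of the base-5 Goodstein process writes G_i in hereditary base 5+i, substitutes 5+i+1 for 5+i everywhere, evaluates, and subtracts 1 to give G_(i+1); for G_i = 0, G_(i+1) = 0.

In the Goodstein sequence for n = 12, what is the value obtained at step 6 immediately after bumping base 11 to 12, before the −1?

16

G_0=12  [base 5] 2·5 + 2  →[5↦6]→  2·6 + 2 = 14  −1 ⇒ G_1=13
G_1=13  [base 6] 2·6 + 1  →[6↦7]→  2·7 + 1 = 15  −1 ⇒ G_2=14
G_2=14  [base 7] 2·7  →[7↦8]→  2·8 = 16  −1 ⇒ G_3=15
G_3=15  [base 8] 8 + 7  →[8↦9]→  9 + 7 = 16  −1 ⇒ G_4=15
G_4=15  [base 9] 9 + 6  →[9↦10]→  10 + 6 = 16  −1 ⇒ G_5=15
G_5=15  [base 10] 10 + 5  →[10↦11]→  11 + 5 = 16  −1 ⇒ G_6=15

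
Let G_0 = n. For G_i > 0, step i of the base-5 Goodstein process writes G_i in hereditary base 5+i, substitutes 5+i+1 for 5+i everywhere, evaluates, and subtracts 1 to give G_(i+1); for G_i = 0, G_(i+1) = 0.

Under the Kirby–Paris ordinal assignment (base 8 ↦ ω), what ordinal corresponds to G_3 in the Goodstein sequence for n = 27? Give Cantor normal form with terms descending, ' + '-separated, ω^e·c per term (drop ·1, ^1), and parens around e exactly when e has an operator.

ω·7 + 7

step 0: 27 = 5^2 + 2; sub 6 for 5: 6^2 + 2; = 38; G_1 = 38−1 = 37
step 1: 37 = 6^2 + 1; sub 7 for 6: 7^2 + 1; = 50; G_2 = 50−1 = 49
step 2: 49 = 7^2; sub 8 for 7: 8^2; = 64; G_3 = 64−1 = 63
step 3: 63 = 7·8 + 7; sub 9 for 8: 7·9 + 7; = 70; G_4 = 70−1 = 69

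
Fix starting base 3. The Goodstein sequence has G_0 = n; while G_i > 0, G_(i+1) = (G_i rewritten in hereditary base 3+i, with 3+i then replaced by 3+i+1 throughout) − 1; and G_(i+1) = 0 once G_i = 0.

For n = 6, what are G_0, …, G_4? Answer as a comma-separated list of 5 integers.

6, 7, 7, 7, 7

i=0: 6 = 2·3 (b=3); 3→4: 2·4 = 8; 8−1 = 7
i=1: 7 = 4 + 3 (b=4); 4→5: 5 + 3 = 8; 8−1 = 7
i=2: 7 = 5 + 2 (b=5); 5→6: 6 + 2 = 8; 8−1 = 7
i=3: 7 = 6 + 1 (b=6); 6→7: 7 + 1 = 8; 8−1 = 7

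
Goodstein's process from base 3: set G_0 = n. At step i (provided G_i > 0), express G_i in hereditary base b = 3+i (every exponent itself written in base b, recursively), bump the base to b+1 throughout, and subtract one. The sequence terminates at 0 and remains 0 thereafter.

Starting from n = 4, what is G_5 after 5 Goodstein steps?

step 0: 4 = 3 + 1; sub 4 for 3: 4 + 1; = 5; G_1 = 5−1 = 4
step 1: 4 = 4; sub 5 for 4: 5; = 5; G_2 = 5−1 = 4
step 2: 4 = 4; sub 6 for 5: 4; = 4; G_3 = 4−1 = 3
step 3: 3 = 3; sub 7 for 6: 3; = 3; G_4 = 3−1 = 2
step 4: 2 = 2; sub 8 for 7: 2; = 2; G_5 = 2−1 = 1

1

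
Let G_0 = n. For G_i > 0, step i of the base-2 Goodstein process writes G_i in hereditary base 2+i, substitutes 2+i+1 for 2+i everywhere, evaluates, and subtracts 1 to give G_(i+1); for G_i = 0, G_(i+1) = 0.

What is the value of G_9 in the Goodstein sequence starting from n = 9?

855935016215

step 0: 9 = 2^(2 + 1) + 1; sub 3 for 2: 3^(3 + 1) + 1; = 82; G_1 = 82−1 = 81
step 1: 81 = 3^(3 + 1); sub 4 for 3: 4^(4 + 1); = 1024; G_2 = 1024−1 = 1023
step 2: 1023 = 3·4^4 + 3·4^3 + 3·4^2 + 3·4 + 3; sub 5 for 4: 3·5^5 + 3·5^3 + 3·5^2 + 3·5 + 3; = 9843; G_3 = 9843−1 = 9842
step 3: 9842 = 3·5^5 + 3·5^3 + 3·5^2 + 3·5 + 2; sub 6 for 5: 3·6^6 + 3·6^3 + 3·6^2 + 3·6 + 2; = 140744; G_4 = 140744−1 = 140743
step 4: 140743 = 3·6^6 + 3·6^3 + 3·6^2 + 3·6 + 1; sub 7 for 6: 3·7^7 + 3·7^3 + 3·7^2 + 3·7 + 1; = 2471827; G_5 = 2471827−1 = 2471826
step 5: 2471826 = 3·7^7 + 3·7^3 + 3·7^2 + 3·7; sub 8 for 7: 3·8^8 + 3·8^3 + 3·8^2 + 3·8; = 50333400; G_6 = 50333400−1 = 50333399
step 6: 50333399 = 3·8^8 + 3·8^3 + 3·8^2 + 2·8 + 7; sub 9 for 8: 3·9^9 + 3·9^3 + 3·9^2 + 2·9 + 7; = 1162263922; G_7 = 1162263922−1 = 1162263921
step 7: 1162263921 = 3·9^9 + 3·9^3 + 3·9^2 + 2·9 + 6; sub 10 for 9: 3·10^10 + 3·10^3 + 3·10^2 + 2·10 + 6; = 30000003326; G_8 = 30000003326−1 = 30000003325
step 8: 30000003325 = 3·10^10 + 3·10^3 + 3·10^2 + 2·10 + 5; sub 11 for 10: 3·11^11 + 3·11^3 + 3·11^2 + 2·11 + 5; = 855935016216; G_9 = 855935016216−1 = 855935016215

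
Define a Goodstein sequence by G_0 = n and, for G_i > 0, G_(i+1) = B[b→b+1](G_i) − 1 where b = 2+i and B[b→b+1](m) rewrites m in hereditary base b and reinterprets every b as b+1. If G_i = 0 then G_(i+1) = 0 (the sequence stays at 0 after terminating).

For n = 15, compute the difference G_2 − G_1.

step 0: 15 = 2^(2 + 1) + 2^2 + 2 + 1; sub 3 for 2: 3^(3 + 1) + 3^3 + 3 + 1; = 112; G_1 = 112−1 = 111
step 1: 111 = 3^(3 + 1) + 3^3 + 3; sub 4 for 3: 4^(4 + 1) + 4^4 + 4; = 1284; G_2 = 1284−1 = 1283

1172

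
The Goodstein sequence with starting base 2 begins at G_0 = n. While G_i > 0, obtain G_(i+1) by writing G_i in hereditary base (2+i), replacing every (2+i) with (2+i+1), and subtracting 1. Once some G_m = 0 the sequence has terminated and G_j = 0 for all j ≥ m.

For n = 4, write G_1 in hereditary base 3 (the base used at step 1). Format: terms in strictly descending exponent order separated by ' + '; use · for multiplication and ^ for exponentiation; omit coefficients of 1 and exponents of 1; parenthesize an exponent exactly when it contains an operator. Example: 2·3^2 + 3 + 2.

4 —HB2→ 2^2 —bump→ 3^3 = 27 —(−1)→ 26
26 —HB3→ 2·3^2 + 2·3 + 2 —bump→ 2·4^2 + 2·4 + 2 = 42 —(−1)→ 41

2·3^2 + 2·3 + 2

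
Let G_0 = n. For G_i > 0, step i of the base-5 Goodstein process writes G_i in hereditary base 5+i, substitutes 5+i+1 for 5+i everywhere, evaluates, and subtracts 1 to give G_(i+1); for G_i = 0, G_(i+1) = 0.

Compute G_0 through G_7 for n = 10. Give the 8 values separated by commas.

10, 11, 11, 11, 11, 11, 11, 11

[0] 10 ≡ 2·5 (base 5). Lift 6: 12. −1: 11.
[1] 11 ≡ 6 + 5 (base 6). Lift 7: 12. −1: 11.
[2] 11 ≡ 7 + 4 (base 7). Lift 8: 12. −1: 11.
[3] 11 ≡ 8 + 3 (base 8). Lift 9: 12. −1: 11.
[4] 11 ≡ 9 + 2 (base 9). Lift 10: 12. −1: 11.
[5] 11 ≡ 10 + 1 (base 10). Lift 11: 12. −1: 11.
[6] 11 ≡ 11 (base 11). Lift 12: 12. −1: 11.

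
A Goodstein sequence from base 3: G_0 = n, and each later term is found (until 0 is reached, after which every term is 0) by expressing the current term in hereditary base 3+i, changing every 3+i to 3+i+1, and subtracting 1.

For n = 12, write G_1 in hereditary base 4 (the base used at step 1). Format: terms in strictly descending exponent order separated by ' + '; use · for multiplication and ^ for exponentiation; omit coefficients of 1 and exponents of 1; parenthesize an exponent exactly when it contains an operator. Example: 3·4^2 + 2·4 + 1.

4^2 + 3

i=0: 12 = 3^2 + 3 (b=3); 3→4: 4^2 + 4 = 20; 20−1 = 19
i=1: 19 = 4^2 + 3 (b=4); 4→5: 5^2 + 3 = 28; 28−1 = 27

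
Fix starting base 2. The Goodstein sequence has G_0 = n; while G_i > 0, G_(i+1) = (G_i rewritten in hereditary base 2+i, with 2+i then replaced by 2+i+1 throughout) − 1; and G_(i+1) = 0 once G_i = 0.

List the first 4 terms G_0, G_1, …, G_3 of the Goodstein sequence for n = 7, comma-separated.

7, 30, 259, 3127

[0] 7 ≡ 2^2 + 2 + 1 (base 2). Lift 3: 31. −1: 30.
[1] 30 ≡ 3^3 + 3 (base 3). Lift 4: 260. −1: 259.
[2] 259 ≡ 4^4 + 3 (base 4). Lift 5: 3128. −1: 3127.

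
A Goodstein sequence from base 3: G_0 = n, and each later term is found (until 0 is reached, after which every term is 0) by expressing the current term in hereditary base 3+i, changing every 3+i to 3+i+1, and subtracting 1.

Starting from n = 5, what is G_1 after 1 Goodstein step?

base 3: 5 = 3 + 2; at 4: 4 + 2 = 6; next = 5
base 4: 5 = 4 + 1; at 5: 5 + 1 = 6; next = 5

5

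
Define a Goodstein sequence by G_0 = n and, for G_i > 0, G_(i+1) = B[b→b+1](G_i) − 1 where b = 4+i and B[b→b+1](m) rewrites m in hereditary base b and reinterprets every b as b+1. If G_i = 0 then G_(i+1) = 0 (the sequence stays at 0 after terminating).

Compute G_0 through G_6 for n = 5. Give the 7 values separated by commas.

step 0: 5 = 4 + 1; sub 5 for 4: 5 + 1; = 6; G_1 = 6−1 = 5
step 1: 5 = 5; sub 6 for 5: 6; = 6; G_2 = 6−1 = 5
step 2: 5 = 5; sub 7 for 6: 5; = 5; G_3 = 5−1 = 4
step 3: 4 = 4; sub 8 for 7: 4; = 4; G_4 = 4−1 = 3
step 4: 3 = 3; sub 9 for 8: 3; = 3; G_5 = 3−1 = 2
step 5: 2 = 2; sub 10 for 9: 2; = 2; G_6 = 2−1 = 1

5, 5, 5, 4, 3, 2, 1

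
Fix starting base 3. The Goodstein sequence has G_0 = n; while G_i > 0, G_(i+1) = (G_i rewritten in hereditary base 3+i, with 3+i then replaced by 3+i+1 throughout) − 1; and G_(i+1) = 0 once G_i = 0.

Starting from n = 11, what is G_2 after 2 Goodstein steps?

25

(0) 11|_3 = 3^2 + 2 ↦ 4^2 + 2|_4 = 18 ⇒ 17
(1) 17|_4 = 4^2 + 1 ↦ 5^2 + 1|_5 = 26 ⇒ 25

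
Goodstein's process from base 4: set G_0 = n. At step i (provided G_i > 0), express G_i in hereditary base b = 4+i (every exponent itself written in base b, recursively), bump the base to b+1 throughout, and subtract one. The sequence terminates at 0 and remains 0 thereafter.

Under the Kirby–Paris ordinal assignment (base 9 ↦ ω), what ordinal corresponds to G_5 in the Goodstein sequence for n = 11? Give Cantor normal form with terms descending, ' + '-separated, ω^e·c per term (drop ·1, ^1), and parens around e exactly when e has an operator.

ω + 6

[0] 11 ≡ 2·4 + 3 (base 4). Lift 5: 13. −1: 12.
[1] 12 ≡ 2·5 + 2 (base 5). Lift 6: 14. −1: 13.
[2] 13 ≡ 2·6 + 1 (base 6). Lift 7: 15. −1: 14.
[3] 14 ≡ 2·7 (base 7). Lift 8: 16. −1: 15.
[4] 15 ≡ 8 + 7 (base 8). Lift 9: 16. −1: 15.
[5] 15 ≡ 9 + 6 (base 9). Lift 10: 16. −1: 15.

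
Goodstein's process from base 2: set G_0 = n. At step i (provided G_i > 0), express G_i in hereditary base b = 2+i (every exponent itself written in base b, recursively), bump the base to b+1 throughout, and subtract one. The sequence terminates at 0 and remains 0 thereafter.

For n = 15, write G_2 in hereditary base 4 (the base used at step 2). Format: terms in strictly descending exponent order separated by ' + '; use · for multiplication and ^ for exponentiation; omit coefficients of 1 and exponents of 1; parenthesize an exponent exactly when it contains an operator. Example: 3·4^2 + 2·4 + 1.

i=0: 15 = 2^(2 + 1) + 2^2 + 2 + 1 (b=2); 2→3: 3^(3 + 1) + 3^3 + 3 + 1 = 112; 112−1 = 111
i=1: 111 = 3^(3 + 1) + 3^3 + 3 (b=3); 3→4: 4^(4 + 1) + 4^4 + 4 = 1284; 1284−1 = 1283

4^(4 + 1) + 4^4 + 3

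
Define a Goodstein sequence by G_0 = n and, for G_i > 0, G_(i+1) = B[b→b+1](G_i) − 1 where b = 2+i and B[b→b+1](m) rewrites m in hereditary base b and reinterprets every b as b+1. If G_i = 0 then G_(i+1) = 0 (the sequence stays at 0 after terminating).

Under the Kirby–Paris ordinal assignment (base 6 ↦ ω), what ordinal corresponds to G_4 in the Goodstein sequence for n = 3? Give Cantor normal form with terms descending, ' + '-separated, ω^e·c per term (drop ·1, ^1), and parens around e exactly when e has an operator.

step 0: 3 = 2 + 1; sub 3 for 2: 3 + 1; = 4; G_1 = 4−1 = 3
step 1: 3 = 3; sub 4 for 3: 4; = 4; G_2 = 4−1 = 3
step 2: 3 = 3; sub 5 for 4: 3; = 3; G_3 = 3−1 = 2
step 3: 2 = 2; sub 6 for 5: 2; = 2; G_4 = 2−1 = 1
step 4: 1 = 1; sub 7 for 6: 1; = 1; G_5 = 1−1 = 0

1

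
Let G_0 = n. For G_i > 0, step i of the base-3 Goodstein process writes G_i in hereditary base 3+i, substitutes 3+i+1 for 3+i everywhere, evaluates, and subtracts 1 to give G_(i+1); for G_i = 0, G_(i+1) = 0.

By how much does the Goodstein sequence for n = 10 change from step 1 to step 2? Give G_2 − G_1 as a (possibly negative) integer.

8

G_0=10  [base 3] 3^2 + 1  →[3↦4]→  4^2 + 1 = 17  −1 ⇒ G_1=16
G_1=16  [base 4] 4^2  →[4↦5]→  5^2 = 25  −1 ⇒ G_2=24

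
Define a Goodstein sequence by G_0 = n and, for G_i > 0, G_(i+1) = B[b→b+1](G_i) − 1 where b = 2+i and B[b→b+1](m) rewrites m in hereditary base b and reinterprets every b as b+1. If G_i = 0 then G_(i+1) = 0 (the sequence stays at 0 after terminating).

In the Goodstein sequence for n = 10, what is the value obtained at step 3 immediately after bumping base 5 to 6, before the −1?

279936

i=0: 10 = 2^(2 + 1) + 2 (b=2); 2→3: 3^(3 + 1) + 3 = 84; 84−1 = 83
i=1: 83 = 3^(3 + 1) + 2 (b=3); 3→4: 4^(4 + 1) + 2 = 1026; 1026−1 = 1025
i=2: 1025 = 4^(4 + 1) + 1 (b=4); 4→5: 5^(5 + 1) + 1 = 15626; 15626−1 = 15625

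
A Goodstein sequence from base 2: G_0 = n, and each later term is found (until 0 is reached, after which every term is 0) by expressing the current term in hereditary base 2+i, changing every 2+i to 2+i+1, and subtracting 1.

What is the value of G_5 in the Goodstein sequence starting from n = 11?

5764801

G_0 = 11. HB_2(11) = 2^(2 + 1) + 2 + 1. Bump = 85. G_1 = 84.
G_1 = 84. HB_3(84) = 3^(3 + 1) + 3. Bump = 1028. G_2 = 1027.
G_2 = 1027. HB_4(1027) = 4^(4 + 1) + 3. Bump = 15628. G_3 = 15627.
G_3 = 15627. HB_5(15627) = 5^(5 + 1) + 2. Bump = 279938. G_4 = 279937.
G_4 = 279937. HB_6(279937) = 6^(6 + 1) + 1. Bump = 5764802. G_5 = 5764801.
G_5 = 5764801. HB_7(5764801) = 7^(7 + 1). Bump = 134217728. G_6 = 134217727.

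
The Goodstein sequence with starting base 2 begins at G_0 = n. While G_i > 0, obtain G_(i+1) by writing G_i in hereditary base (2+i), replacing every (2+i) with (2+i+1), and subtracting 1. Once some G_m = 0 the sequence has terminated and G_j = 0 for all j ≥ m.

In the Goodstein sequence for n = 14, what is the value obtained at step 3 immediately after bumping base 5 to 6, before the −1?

G_0=14  [base 2] 2^(2 + 1) + 2^2 + 2  →[2↦3]→  3^(3 + 1) + 3^3 + 3 = 111  −1 ⇒ G_1=110
G_1=110  [base 3] 3^(3 + 1) + 3^3 + 2  →[3↦4]→  4^(4 + 1) + 4^4 + 2 = 1282  −1 ⇒ G_2=1281
G_2=1281  [base 4] 4^(4 + 1) + 4^4 + 1  →[4↦5]→  5^(5 + 1) + 5^5 + 1 = 18751  −1 ⇒ G_3=18750
G_3=18750  [base 5] 5^(5 + 1) + 5^5  →[5↦6]→  6^(6 + 1) + 6^6 = 326592  −1 ⇒ G_4=326591

326592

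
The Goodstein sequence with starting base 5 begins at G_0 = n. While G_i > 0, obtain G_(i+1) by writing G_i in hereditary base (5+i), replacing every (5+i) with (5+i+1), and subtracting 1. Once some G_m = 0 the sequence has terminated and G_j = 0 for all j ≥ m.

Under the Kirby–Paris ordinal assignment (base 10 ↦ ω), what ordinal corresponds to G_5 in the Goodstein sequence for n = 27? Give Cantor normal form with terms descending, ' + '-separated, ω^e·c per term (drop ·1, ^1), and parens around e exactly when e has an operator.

ω·7 + 5

i=0: 27 = 5^2 + 2 (b=5); 5→6: 6^2 + 2 = 38; 38−1 = 37
i=1: 37 = 6^2 + 1 (b=6); 6→7: 7^2 + 1 = 50; 50−1 = 49
i=2: 49 = 7^2 (b=7); 7→8: 8^2 = 64; 64−1 = 63
i=3: 63 = 7·8 + 7 (b=8); 8→9: 7·9 + 7 = 70; 70−1 = 69
i=4: 69 = 7·9 + 6 (b=9); 9→10: 7·10 + 6 = 76; 76−1 = 75
i=5: 75 = 7·10 + 5 (b=10); 10→11: 7·11 + 5 = 82; 82−1 = 81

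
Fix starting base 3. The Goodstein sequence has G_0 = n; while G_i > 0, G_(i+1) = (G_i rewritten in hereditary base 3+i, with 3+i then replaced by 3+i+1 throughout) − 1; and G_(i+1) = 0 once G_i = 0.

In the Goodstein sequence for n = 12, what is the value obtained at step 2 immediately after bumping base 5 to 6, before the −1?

[0] 12 ≡ 3^2 + 3 (base 3). Lift 4: 20. −1: 19.
[1] 19 ≡ 4^2 + 3 (base 4). Lift 5: 28. −1: 27.

38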